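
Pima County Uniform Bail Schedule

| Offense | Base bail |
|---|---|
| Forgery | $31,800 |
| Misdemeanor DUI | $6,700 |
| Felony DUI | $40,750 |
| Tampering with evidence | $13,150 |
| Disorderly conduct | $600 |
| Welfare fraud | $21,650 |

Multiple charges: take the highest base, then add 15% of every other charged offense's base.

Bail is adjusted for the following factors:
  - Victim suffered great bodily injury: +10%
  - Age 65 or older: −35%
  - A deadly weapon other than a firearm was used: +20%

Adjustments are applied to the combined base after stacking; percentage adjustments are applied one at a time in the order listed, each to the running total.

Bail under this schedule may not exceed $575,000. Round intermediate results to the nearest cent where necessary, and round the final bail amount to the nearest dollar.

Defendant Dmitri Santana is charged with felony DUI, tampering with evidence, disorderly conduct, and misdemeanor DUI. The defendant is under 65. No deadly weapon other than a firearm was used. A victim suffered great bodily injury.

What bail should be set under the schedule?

$48,199

Base amounts from the schedule: felony DUI $40,750; tampering with evidence $13,150; disorderly conduct $600; misdemeanor DUI $6,700.
Stacking rule: highest base plus 15% of each additional charge. Highest is felony DUI at $40,750. Additional: $13,150 × 15% = $1,972.50; $600 × 15% = $90; $6,700 × 15% = $1,005. Combined base = $40,750 + $3,067.50 = $43,817.50.
Victim suffered great bodily injury (+10%): $43,817.50 × 1.1 = $48,199.25.
$48,199.25 is within the $575,000 maximum.
Rounded to the nearest dollar: $48,199.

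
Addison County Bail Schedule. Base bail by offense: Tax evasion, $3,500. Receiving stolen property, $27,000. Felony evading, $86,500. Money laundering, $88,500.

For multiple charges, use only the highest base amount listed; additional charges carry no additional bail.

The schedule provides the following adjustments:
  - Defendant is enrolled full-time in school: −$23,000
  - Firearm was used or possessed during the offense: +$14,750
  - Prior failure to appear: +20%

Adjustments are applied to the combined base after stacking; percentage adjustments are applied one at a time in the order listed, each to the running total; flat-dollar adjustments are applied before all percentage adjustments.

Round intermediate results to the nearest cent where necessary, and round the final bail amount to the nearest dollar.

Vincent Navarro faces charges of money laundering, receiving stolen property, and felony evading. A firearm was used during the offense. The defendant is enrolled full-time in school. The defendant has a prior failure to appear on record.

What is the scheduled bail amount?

Base amounts from the schedule: money laundering $88,500; receiving stolen property $27,000; felony evading $86,500.
Stacking rule: use the highest base only. Highest is money laundering at $88,500. Combined base = $88,500.
Defendant is enrolled full-time in school (−$23,000 flat): $88,500 − $23,000 = $65,500.
Firearm was used or possessed during the offense (+$14,750 flat): $65,500 + $14,750 = $80,250.
Prior failure to appear (+20%): $80,250 × 1.2 = $96,300.

$96,300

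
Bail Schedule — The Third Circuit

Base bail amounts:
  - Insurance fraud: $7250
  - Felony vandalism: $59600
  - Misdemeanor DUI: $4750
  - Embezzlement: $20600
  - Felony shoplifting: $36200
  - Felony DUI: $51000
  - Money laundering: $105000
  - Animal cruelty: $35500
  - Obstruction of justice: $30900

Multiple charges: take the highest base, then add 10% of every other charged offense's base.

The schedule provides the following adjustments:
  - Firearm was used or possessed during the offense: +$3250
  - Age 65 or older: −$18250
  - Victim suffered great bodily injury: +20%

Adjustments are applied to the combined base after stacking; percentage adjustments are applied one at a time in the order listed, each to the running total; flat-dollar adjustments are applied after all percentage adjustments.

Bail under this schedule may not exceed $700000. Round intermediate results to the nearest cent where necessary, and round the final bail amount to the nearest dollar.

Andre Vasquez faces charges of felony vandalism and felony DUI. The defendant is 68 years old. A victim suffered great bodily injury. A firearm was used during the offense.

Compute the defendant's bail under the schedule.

Base amounts from the schedule: felony vandalism $59600; felony DUI $51000.
Stacking rule: highest base plus 10% of each additional charge. Highest is felony vandalism at $59600. Additional: $51000 × 10% = $5100. Combined base = $59600 + $5100 = $64700.
Victim suffered great bodily injury (+20%): $64700 × 1.2 = $77640.
Firearm was used or possessed during the offense (+$3250 flat): $77640 + $3250 = $80890.
Age 65 or older (−$18250 flat): $80890 − $18250 = $62640.
$62640 is within the $700000 maximum.

$62640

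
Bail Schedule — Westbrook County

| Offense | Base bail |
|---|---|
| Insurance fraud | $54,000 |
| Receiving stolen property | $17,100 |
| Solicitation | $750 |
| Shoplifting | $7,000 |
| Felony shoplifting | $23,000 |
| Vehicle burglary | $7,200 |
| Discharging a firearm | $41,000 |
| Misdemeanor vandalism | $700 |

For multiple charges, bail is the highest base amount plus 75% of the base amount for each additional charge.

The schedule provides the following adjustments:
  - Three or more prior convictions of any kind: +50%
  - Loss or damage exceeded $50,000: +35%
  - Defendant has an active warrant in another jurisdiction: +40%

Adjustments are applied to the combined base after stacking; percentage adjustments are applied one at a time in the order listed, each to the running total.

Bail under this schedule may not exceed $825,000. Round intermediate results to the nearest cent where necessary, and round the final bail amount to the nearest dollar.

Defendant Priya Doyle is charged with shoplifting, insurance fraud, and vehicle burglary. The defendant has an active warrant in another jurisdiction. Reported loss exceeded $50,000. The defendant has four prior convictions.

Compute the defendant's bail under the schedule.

Base amounts from the schedule: shoplifting $7,000; insurance fraud $54,000; vehicle burglary $7,200.
Stacking rule: highest base plus 75% of each additional charge. Highest is insurance fraud at $54,000. Additional: $7,000 × 75% = $5,250; $7,200 × 75% = $5,400. Combined base = $54,000 + $10,650 = $64,650.
Three or more prior convictions of any kind (+50%): $64,650 × 1.5 = $96,975.
Loss or damage exceeded $50,000 (+35%): $96,975 × 1.35 = $130,916.25.
Defendant has an active warrant in another jurisdiction (+40%): $130,916.25 × 1.4 = $183,282.75.
$183,282.75 is within the $825,000 maximum.
Rounded to the nearest dollar: $183,283.

$183,283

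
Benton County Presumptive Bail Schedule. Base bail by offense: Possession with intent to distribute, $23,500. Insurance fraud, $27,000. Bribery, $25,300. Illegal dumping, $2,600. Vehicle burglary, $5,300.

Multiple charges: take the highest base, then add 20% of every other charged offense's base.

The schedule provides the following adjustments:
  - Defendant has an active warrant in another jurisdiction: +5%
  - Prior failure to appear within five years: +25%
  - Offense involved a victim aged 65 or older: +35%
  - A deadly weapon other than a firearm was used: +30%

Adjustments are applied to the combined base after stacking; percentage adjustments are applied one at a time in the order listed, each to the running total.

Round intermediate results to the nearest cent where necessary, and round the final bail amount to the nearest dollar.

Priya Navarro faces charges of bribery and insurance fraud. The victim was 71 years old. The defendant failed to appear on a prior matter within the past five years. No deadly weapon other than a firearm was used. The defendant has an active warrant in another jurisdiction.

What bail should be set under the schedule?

Base amounts from the schedule: bribery $25,300; insurance fraud $27,000.
Stacking rule: highest base plus 20% of each additional charge. Highest is insurance fraud at $27,000. Additional: $25,300 × 20% = $5,060. Combined base = $27,000 + $5,060 = $32,060.
Defendant has an active warrant in another jurisdiction (+5%): $32,060 × 1.05 = $33,663.
Prior failure to appear within five years (+25%): $33,663 × 1.25 = $42,078.75.
Offense involved a victim aged 65 or older (+35%): $42,078.75 × 1.35 = $56,806.31.
Rounded to the nearest dollar: $56,806.

$56,806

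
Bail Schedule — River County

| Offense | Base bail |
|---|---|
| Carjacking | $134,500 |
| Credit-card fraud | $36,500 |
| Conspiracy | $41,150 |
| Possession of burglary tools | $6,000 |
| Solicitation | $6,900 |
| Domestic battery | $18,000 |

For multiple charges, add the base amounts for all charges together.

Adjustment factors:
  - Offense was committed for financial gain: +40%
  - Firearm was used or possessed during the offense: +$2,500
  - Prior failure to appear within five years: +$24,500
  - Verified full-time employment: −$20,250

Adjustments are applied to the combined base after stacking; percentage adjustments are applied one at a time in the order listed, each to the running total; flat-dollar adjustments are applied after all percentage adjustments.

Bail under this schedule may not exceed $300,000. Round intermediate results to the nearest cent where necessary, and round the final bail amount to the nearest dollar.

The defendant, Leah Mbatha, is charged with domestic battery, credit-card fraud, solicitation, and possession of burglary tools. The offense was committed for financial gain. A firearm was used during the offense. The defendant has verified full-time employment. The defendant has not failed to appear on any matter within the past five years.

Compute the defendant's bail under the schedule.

Base amounts from the schedule: domestic battery $18,000; credit-card fraud $36,500; solicitation $6,900; possession of burglary tools $6,000.
Stacking rule: sum of all bases. $18,000 + $36,500 + $6,900 + $6,000 = $67,400.
Offense was committed for financial gain (+40%): $67,400 × 1.4 = $94,360.
Firearm was used or possessed during the offense (+$2,500 flat): $94,360 + $2,500 = $96,860.
Verified full-time employment (−$20,250 flat): $96,860 − $20,250 = $76,610.
$76,610 is within the $300,000 maximum.

$76,610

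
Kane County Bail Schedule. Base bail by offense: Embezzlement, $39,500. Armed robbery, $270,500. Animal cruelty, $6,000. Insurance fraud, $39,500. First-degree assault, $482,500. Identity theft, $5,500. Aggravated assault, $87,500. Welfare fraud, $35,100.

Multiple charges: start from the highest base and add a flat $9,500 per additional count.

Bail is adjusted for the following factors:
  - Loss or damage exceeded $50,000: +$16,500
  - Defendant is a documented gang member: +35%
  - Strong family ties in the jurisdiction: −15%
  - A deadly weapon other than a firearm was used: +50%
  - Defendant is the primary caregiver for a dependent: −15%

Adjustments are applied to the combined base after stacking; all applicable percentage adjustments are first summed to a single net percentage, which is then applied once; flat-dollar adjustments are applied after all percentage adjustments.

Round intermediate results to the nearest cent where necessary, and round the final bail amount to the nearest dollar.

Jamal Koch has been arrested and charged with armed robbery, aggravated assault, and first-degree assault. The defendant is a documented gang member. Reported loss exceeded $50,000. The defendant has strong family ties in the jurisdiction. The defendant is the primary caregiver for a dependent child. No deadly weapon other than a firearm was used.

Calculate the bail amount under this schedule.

$543,075

Base amounts from the schedule: armed robbery $270,500; aggravated assault $87,500; first-degree assault $482,500.
Stacking rule: highest base plus $9,500 per additional charge. Highest is first-degree assault at $482,500; 2 additional charges → +$19,000. Combined base = $501,500.
Net percentage adjustment: +35% −15% −15% = +5%. $501,500 × 1.05 = $526,575.
Loss or damage exceeded $50,000 (+$16,500 flat): $526,575 + $16,500 = $543,075.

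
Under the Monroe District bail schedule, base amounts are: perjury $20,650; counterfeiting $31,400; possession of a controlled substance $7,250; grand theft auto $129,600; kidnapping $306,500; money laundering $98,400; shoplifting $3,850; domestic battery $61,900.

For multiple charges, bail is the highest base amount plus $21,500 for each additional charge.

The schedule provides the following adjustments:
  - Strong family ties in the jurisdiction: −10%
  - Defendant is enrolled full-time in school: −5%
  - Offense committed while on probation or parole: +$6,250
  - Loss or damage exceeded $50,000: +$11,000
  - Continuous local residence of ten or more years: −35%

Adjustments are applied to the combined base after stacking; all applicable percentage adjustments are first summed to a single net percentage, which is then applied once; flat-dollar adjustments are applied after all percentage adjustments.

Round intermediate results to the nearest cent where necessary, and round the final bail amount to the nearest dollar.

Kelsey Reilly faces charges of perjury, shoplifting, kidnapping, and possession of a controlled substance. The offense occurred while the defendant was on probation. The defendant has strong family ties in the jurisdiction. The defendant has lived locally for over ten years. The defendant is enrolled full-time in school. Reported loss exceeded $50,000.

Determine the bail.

Base amounts from the schedule: perjury $20,650; shoplifting $3,850; kidnapping $306,500; possession of a controlled substance $7,250.
Stacking rule: highest base plus $21,500 per additional charge. Highest is kidnapping at $306,500; 3 additional charges → +$64,500. Combined base = $371,000.
Net percentage adjustment: −10% −5% −35% = −50%. $371,000 × 0.5 = $185,500.
Offense committed while on probation or parole (+$6,250 flat): $185,500 + $6,250 = $191,750.
Loss or damage exceeded $50,000 (+$11,000 flat): $191,750 + $11,000 = $202,750.

$202,750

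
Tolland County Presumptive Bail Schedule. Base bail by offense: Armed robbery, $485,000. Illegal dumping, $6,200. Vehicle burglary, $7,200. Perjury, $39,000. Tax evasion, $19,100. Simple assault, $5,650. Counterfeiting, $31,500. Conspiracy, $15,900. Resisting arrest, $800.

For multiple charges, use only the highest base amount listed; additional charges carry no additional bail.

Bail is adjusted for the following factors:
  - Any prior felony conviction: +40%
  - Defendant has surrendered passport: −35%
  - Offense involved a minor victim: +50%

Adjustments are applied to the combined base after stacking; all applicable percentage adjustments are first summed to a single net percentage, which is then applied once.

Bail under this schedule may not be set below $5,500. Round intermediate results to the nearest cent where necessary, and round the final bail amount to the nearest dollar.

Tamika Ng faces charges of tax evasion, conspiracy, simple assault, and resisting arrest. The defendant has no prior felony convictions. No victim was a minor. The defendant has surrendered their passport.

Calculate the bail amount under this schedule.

$12,415

Base amounts from the schedule: tax evasion $19,100; conspiracy $15,900; simple assault $5,650; resisting arrest $800.
Stacking rule: use the highest base only. Highest is tax evasion at $19,100. Combined base = $19,100.
Defendant has surrendered passport (−35%): $19,100 × 0.65 = $12,415.
$12,415 is at or above the $5,500 minimum.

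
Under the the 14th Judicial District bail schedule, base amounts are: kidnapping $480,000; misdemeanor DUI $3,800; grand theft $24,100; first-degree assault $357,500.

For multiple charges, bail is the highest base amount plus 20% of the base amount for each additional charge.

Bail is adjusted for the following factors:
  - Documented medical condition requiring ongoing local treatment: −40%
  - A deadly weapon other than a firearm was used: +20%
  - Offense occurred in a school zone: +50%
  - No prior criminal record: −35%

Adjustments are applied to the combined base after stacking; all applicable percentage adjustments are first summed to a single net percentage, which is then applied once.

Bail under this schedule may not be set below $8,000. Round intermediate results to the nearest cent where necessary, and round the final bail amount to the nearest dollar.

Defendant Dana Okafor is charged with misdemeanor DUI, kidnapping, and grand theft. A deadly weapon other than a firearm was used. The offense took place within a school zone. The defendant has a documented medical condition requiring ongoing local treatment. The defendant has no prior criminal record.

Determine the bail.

$461,301

Base amounts from the schedule: misdemeanor DUI $3,800; kidnapping $480,000; grand theft $24,100.
Stacking rule: highest base plus 20% of each additional charge. Highest is kidnapping at $480,000. Additional: $3,800 × 20% = $760; $24,100 × 20% = $4,820. Combined base = $480,000 + $5,580 = $485,580.
Net percentage adjustment: −40% +20% +50% −35% = −5%. $485,580 × 0.95 = $461,301.
$461,301 is at or above the $8,000 minimum.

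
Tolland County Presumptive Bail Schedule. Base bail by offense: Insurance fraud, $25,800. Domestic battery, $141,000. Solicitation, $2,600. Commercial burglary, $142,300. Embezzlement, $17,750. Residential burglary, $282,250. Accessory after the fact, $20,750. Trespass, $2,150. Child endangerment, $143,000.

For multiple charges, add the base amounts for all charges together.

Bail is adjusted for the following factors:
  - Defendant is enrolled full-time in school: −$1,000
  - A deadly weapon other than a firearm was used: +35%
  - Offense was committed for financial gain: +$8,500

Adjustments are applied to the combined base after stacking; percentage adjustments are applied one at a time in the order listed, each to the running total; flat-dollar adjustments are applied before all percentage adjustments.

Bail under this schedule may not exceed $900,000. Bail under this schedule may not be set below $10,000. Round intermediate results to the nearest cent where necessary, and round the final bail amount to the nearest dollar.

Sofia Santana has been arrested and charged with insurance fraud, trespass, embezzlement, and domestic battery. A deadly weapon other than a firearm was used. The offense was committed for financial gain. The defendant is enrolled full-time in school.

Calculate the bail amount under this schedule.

Base amounts from the schedule: insurance fraud $25,800; trespass $2,150; embezzlement $17,750; domestic battery $141,000.
Stacking rule: sum of all bases. $25,800 + $2,150 + $17,750 + $141,000 = $186,700.
Defendant is enrolled full-time in school (−$1,000 flat): $186,700 − $1,000 = $185,700.
Offense was committed for financial gain (+$8,500 flat): $185,700 + $8,500 = $194,200.
A deadly weapon other than a firearm was used (+35%): $194,200 × 1.35 = $262,170.
$262,170 is within the $900,000 maximum.
$262,170 is at or above the $10,000 minimum.

$262,170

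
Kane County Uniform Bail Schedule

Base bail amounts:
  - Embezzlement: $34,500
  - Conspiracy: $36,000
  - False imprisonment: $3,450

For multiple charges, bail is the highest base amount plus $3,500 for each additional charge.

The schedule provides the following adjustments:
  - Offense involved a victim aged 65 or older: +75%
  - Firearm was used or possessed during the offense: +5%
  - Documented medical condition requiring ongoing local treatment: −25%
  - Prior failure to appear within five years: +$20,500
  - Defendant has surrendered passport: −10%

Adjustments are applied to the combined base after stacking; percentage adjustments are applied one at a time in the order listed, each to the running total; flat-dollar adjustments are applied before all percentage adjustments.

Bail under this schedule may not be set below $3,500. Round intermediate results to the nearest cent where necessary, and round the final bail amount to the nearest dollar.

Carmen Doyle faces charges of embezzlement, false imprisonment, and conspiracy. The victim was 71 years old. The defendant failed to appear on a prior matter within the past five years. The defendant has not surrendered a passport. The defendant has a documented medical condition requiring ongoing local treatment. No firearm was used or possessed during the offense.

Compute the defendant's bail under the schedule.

$83,344

Base amounts from the schedule: embezzlement $34,500; false imprisonment $3,450; conspiracy $36,000.
Stacking rule: highest base plus $3,500 per additional charge. Highest is conspiracy at $36,000; 2 additional charges → +$7,000. Combined base = $43,000.
Prior failure to appear within five years (+$20,500 flat): $43,000 + $20,500 = $63,500.
Offense involved a victim aged 65 or older (+75%): $63,500 × 1.75 = $111,125.
Documented medical condition requiring ongoing local treatment (−25%): $111,125 × 0.75 = $83,343.75.
$83,343.75 is at or above the $3,500 minimum.
Rounded to the nearest dollar: $83,344.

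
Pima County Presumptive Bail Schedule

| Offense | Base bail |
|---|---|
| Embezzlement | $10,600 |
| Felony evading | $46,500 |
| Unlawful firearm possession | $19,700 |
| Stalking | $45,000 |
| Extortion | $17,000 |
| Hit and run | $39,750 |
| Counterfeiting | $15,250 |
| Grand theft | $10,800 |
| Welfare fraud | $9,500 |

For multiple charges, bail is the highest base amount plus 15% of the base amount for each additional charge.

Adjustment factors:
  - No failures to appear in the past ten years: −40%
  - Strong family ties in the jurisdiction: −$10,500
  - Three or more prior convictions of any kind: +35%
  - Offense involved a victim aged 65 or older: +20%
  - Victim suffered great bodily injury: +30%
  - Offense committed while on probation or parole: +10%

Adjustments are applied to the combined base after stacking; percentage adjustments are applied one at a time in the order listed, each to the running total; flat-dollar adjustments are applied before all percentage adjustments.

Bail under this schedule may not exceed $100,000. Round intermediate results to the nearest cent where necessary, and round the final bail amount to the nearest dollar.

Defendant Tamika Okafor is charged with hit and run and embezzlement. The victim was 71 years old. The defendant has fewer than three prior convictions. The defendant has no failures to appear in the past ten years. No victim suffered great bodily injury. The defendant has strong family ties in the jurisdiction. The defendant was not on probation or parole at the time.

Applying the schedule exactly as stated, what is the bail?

$22,205

Base amounts from the schedule: hit and run $39,750; embezzlement $10,600.
Stacking rule: highest base plus 15% of each additional charge. Highest is hit and run at $39,750. Additional: $10,600 × 15% = $1,590. Combined base = $39,750 + $1,590 = $41,340.
Strong family ties in the jurisdiction (−$10,500 flat): $41,340 − $10,500 = $30,840.
No failures to appear in the past ten years (−40%): $30,840 × 0.6 = $18,504.
Offense involved a victim aged 65 or older (+20%): $18,504 × 1.2 = $22,204.80.
$22,204.80 is within the $100,000 maximum.
Rounded to the nearest dollar: $22,205.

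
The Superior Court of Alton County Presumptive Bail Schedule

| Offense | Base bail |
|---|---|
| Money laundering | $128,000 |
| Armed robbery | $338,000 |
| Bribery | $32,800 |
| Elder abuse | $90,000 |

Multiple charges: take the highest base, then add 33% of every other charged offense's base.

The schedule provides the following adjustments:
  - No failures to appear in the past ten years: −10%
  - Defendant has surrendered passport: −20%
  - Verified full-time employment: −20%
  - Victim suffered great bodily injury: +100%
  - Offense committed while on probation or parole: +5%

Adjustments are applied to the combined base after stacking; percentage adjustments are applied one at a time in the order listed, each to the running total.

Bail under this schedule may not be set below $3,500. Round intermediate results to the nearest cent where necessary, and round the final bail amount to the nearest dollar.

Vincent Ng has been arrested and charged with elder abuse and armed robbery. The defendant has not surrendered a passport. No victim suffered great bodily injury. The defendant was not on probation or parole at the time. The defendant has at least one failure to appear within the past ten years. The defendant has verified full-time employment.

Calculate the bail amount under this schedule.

$294,160

Base amounts from the schedule: elder abuse $90,000; armed robbery $338,000.
Stacking rule: highest base plus 33% of each additional charge. Highest is armed robbery at $338,000. Additional: $90,000 × 33% = $29,700. Combined base = $338,000 + $29,700 = $367,700.
Verified full-time employment (−20%): $367,700 × 0.8 = $294,160.
$294,160 is at or above the $3,500 minimum.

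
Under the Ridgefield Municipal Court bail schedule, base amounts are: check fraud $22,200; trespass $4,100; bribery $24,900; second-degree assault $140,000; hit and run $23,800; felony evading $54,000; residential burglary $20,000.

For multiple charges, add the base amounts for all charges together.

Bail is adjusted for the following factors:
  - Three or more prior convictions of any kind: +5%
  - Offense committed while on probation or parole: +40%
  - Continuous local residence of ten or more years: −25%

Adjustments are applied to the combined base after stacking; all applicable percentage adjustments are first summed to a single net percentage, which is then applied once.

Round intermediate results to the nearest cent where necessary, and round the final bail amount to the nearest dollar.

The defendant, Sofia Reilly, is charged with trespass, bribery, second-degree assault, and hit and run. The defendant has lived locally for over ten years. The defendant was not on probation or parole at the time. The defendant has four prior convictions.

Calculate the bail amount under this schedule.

Base amounts from the schedule: trespass $4,100; bribery $24,900; second-degree assault $140,000; hit and run $23,800.
Stacking rule: sum of all bases. $4,100 + $24,900 + $140,000 + $23,800 = $192,800.
Net percentage adjustment: +5% −25% = −20%. $192,800 × 0.8 = $154,240.

$154,240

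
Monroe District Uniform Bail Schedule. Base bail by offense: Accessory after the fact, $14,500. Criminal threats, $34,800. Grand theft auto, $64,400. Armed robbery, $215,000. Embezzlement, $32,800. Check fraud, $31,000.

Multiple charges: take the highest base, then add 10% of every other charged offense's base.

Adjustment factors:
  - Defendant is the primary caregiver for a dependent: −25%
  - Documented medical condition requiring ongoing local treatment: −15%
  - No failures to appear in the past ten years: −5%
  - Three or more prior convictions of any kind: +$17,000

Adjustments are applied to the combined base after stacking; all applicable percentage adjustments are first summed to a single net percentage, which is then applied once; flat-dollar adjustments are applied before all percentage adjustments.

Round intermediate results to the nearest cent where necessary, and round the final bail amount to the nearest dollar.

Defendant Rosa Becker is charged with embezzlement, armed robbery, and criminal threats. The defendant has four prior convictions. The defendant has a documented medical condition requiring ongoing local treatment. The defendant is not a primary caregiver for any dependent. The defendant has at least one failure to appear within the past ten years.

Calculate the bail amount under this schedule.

$202,946

Base amounts from the schedule: embezzlement $32,800; armed robbery $215,000; criminal threats $34,800.
Stacking rule: highest base plus 10% of each additional charge. Highest is armed robbery at $215,000. Additional: $32,800 × 10% = $3,280; $34,800 × 10% = $3,480. Combined base = $215,000 + $6,760 = $221,760.
Three or more prior convictions of any kind (+$17,000 flat): $221,760 + $17,000 = $238,760.
Documented medical condition requiring ongoing local treatment (−15%): $238,760 × 0.85 = $202,946.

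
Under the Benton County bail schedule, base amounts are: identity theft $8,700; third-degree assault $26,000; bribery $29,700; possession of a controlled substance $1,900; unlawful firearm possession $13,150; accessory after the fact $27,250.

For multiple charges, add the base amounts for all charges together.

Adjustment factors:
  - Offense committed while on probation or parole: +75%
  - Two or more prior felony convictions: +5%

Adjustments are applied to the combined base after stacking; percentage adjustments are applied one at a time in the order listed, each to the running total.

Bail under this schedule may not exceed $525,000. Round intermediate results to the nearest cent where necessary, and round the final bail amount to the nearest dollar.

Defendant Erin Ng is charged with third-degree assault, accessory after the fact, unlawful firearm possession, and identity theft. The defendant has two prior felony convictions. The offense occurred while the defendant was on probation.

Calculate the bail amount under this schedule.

Base amounts from the schedule: third-degree assault $26,000; accessory after the fact $27,250; unlawful firearm possession $13,150; identity theft $8,700.
Stacking rule: sum of all bases. $26,000 + $27,250 + $13,150 + $8,700 = $75,100.
Offense committed while on probation or parole (+75%): $75,100 × 1.75 = $131,425.
Two or more prior felony convictions (+5%): $131,425 × 1.05 = $137,996.25.
$137,996.25 is within the $525,000 maximum.
Rounded to the nearest dollar: $137,996.

$137,996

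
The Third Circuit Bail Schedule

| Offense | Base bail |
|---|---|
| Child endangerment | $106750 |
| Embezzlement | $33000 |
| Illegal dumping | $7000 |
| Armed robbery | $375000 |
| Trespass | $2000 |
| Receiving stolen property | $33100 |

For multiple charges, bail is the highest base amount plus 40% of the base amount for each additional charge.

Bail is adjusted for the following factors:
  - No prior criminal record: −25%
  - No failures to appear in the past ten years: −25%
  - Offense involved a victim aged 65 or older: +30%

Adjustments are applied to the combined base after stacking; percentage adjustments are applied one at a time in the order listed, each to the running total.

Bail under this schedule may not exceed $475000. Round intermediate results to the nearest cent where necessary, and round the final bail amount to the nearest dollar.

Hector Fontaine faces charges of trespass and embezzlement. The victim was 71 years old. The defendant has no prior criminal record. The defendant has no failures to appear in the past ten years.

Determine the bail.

$24716

Base amounts from the schedule: trespass $2000; embezzlement $33000.
Stacking rule: highest base plus 40% of each additional charge. Highest is embezzlement at $33000. Additional: $2000 × 40% = $800. Combined base = $33000 + $800 = $33800.
No prior criminal record (−25%): $33800 × 0.75 = $25350.
No failures to appear in the past ten years (−25%): $25350 × 0.75 = $19012.50.
Offense involved a victim aged 65 or older (+30%): $19012.50 × 1.3 = $24716.25.
$24716.25 is within the $475000 maximum.
Rounded to the nearest dollar: $24716.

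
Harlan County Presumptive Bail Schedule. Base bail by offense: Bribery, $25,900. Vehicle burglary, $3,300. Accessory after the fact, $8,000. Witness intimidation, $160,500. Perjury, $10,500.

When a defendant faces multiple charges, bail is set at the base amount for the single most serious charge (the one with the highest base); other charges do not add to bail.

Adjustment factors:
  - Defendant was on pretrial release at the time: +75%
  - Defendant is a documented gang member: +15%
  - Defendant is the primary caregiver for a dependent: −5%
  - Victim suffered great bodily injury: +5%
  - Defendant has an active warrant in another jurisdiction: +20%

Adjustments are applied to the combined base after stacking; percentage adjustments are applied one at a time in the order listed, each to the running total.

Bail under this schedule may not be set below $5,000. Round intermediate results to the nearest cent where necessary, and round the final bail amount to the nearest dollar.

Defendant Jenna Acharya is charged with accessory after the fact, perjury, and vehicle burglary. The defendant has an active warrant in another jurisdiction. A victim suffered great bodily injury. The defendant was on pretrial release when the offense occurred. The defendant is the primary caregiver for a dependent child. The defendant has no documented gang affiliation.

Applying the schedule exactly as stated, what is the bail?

$21,995

Base amounts from the schedule: accessory after the fact $8,000; perjury $10,500; vehicle burglary $3,300.
Stacking rule: use the highest base only. Highest is perjury at $10,500. Combined base = $10,500.
Defendant was on pretrial release at the time (+75%): $10,500 × 1.75 = $18,375.
Defendant is the primary caregiver for a dependent (−5%): $18,375 × 0.95 = $17,456.25.
Victim suffered great bodily injury (+5%): $17,456.25 × 1.05 = $18,329.06.
Defendant has an active warrant in another jurisdiction (+20%): $18,329.06 × 1.2 = $21,994.87.
$21,994.87 is at or above the $5,000 minimum.
Rounded to the nearest dollar: $21,995.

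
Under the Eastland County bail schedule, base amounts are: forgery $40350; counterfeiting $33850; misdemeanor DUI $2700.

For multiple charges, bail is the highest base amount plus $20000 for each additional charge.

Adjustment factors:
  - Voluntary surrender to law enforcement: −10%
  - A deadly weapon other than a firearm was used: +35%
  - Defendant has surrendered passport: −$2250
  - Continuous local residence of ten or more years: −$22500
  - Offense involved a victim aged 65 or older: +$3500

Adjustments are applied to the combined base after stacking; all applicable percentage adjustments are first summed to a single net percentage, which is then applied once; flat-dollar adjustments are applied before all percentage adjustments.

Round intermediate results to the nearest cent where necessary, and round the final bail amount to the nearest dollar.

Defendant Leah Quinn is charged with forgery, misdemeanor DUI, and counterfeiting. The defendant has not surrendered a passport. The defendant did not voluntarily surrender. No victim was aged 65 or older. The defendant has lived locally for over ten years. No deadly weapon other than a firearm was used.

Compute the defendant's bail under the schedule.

$57850

Base amounts from the schedule: forgery $40350; misdemeanor DUI $2700; counterfeiting $33850.
Stacking rule: highest base plus $20000 per additional charge. Highest is forgery at $40350; 2 additional charges → +$40000. Combined base = $80350.
Continuous local residence of ten or more years (−$22500 flat): $80350 − $22500 = $57850.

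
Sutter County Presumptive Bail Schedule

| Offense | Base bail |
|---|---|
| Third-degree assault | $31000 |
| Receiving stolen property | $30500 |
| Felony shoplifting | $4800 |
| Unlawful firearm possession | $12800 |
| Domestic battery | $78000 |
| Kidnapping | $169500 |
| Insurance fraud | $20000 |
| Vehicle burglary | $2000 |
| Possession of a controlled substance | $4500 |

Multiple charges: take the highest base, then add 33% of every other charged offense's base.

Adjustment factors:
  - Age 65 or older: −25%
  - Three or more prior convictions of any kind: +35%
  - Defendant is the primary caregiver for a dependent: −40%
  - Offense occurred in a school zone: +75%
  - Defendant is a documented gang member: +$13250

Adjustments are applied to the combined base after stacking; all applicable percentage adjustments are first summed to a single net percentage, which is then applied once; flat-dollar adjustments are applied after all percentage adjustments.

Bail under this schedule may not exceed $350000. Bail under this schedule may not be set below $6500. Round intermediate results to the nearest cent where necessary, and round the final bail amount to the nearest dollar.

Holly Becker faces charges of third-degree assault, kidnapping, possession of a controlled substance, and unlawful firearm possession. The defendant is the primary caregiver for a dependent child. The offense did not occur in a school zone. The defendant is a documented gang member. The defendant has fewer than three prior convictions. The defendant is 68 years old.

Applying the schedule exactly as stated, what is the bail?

$78154

Base amounts from the schedule: third-degree assault $31000; kidnapping $169500; possession of a controlled substance $4500; unlawful firearm possession $12800.
Stacking rule: highest base plus 33% of each additional charge. Highest is kidnapping at $169500. Additional: $31000 × 33% = $10230; $4500 × 33% = $1485; $12800 × 33% = $4224. Combined base = $169500 + $15939 = $185439.
Net percentage adjustment: −25% −40% = −65%. $185439 × 0.35 = $64903.65.
Defendant is a documented gang member (+$13250 flat): $64903.65 + $13250 = $78153.65.
$78153.65 is within the $350000 maximum.
$78153.65 is at or above the $6500 minimum.
Rounded to the nearest dollar: $78154.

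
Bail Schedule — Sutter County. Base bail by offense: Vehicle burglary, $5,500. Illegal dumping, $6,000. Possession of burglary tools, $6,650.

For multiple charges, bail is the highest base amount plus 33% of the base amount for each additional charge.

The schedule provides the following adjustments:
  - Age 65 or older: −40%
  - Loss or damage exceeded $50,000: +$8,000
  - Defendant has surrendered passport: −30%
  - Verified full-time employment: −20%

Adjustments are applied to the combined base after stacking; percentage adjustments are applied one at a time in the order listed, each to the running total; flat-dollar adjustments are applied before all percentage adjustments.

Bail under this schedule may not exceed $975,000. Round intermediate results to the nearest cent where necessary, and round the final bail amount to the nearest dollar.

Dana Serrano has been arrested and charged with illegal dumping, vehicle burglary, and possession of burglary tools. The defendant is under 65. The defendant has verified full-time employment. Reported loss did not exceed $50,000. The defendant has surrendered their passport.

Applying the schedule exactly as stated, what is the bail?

Base amounts from the schedule: illegal dumping $6,000; vehicle burglary $5,500; possession of burglary tools $6,650.
Stacking rule: highest base plus 33% of each additional charge. Highest is possession of burglary tools at $6,650. Additional: $6,000 × 33% = $1,980; $5,500 × 33% = $1,815. Combined base = $6,650 + $3,795 = $10,445.
Defendant has surrendered passport (−30%): $10,445 × 0.7 = $7,311.50.
Verified full-time employment (−20%): $7,311.50 × 0.8 = $5,849.20.
$5,849.20 is within the $975,000 maximum.
Rounded to the nearest dollar: $5,849.

$5,849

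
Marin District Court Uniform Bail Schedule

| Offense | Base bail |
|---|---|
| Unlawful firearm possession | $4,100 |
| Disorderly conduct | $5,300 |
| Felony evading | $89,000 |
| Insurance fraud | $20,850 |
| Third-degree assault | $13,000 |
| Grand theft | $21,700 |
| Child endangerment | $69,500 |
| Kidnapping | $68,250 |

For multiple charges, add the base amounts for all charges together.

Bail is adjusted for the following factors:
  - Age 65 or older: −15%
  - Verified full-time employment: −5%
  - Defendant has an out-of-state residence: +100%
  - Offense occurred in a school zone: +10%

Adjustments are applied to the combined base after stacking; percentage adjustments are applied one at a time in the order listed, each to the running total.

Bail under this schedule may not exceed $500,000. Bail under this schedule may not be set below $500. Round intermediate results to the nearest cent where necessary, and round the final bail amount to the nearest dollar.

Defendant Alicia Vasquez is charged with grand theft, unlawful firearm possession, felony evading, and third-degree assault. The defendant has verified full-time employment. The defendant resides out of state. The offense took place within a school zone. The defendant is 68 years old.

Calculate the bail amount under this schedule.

Base amounts from the schedule: grand theft $21,700; unlawful firearm possession $4,100; felony evading $89,000; third-degree assault $13,000.
Stacking rule: sum of all bases. $21,700 + $4,100 + $89,000 + $13,000 = $127,800.
Age 65 or older (−15%): $127,800 × 0.85 = $108,630.
Verified full-time employment (−5%): $108,630 × 0.95 = $103,198.50.
Defendant has an out-of-state residence (+100%): $103,198.50 × 2 = $206,397.
Offense occurred in a school zone (+10%): $206,397 × 1.1 = $227,036.70.
$227,036.70 is within the $500,000 maximum.
$227,036.70 is at or above the $500 minimum.
Rounded to the nearest dollar: $227,037.

$227,037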